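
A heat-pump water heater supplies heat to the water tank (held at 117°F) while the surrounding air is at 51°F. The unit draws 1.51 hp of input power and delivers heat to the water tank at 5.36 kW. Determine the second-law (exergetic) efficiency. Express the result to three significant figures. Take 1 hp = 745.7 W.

Converting, Q̇_H = 5.360 kW = 7.188 hp, so COP_actual = Q̇_H/Ẇ = 7.188/1.510 = 4.760.
In absolute terms T_C = 283.71 K and T_H = 320.37 K, so ΔT = 36.67 K.
COP_Carnot = T_H/ΔT = 320.37/36.67 = 8.737.
η_II = COP_actual/COP_Carnot = 4.760/8.737 = 0.5448.

0.545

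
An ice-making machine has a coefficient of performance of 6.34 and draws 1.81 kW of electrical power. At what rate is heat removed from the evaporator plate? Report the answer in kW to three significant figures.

Q̇_C = COP × Ẇ = 6.34 × 1.810 = 11.48 kW.

11.5 kW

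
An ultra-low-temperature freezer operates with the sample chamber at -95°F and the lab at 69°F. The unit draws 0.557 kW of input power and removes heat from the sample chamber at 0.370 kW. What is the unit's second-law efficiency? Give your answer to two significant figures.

0.30

COP_actual = Q̇_C/Ẇ = 0.3700/0.5570 = 0.6643.
In absolute terms T_C = 202.59 K and T_H = 293.71 K, so ΔT = 91.11 K.
COP_Carnot = T_C/ΔT = 202.59/91.11 = 2.224.
η_II = COP_actual/COP_Carnot = 0.6643/2.224 = 0.2987.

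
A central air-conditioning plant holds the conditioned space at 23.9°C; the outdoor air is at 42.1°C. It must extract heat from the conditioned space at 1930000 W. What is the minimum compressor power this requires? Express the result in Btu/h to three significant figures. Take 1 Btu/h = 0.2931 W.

403000 Btu/h

In absolute terms T_C = 297.05 K and T_H = 315.25 K, so ΔT = 18.20 K.
COP_Carnot = T_C/ΔT = 297.05/18.20 = 16.32.
Ẇ_min = Q̇/COP_Carnot = 1930000/16.32 = 118200 W = 403400 Btu/h.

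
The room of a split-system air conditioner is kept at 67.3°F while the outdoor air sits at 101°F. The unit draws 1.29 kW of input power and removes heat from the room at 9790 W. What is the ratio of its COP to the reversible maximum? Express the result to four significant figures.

0.4853

Converting, Q̇_C = 9790 W = 9.790 kW, so COP_actual = Q̇_C/Ẇ = 9.790/1.290 = 7.589.
In absolute terms T_C = 292.76 K and T_H = 311.48 K, so ΔT = 18.72 K.
COP_Carnot = T_C/ΔT = 292.76/18.72 = 15.64.
η_II = COP_actual/COP_Carnot = 7.589/15.64 = 0.4853.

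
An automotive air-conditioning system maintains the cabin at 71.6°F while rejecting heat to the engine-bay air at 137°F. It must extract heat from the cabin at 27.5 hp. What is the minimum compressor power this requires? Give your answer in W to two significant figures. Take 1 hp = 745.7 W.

In absolute terms T_C = 295.15 K and T_H = 331.48 K, so ΔT = 36.33 K.
COP_Carnot = T_C/ΔT = 295.15/36.33 = 8.123.
Ẇ_min = Q̇/COP_Carnot = 27.50/8.123 = 3.385 hp = 2524 W.

2500 W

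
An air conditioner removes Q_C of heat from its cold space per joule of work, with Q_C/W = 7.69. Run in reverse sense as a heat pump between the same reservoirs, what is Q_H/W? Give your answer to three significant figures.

The first law on one cycle gives Q_H = Q_C + W, so Q_H/W = Q_C/W + 1.
COP_HP = COP_R + 1 = 7.69 + 1 = 8.69.

8.69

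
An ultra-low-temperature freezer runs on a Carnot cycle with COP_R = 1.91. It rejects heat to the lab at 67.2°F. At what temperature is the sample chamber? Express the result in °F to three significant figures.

For a Carnot refrigerator COP_R = T_C/(T_H − T_C), so T_C = COP·T_H/(1 + COP).
With T_H = 292.71 K, T_C = 1.91 × 292.71/2.910 = 192.12 K.
Converting, 192.12 K = -113.85°F.

-114 °F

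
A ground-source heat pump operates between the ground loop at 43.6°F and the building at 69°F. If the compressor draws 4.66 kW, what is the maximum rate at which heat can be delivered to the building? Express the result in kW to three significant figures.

In absolute terms T_C = 279.59 K and T_H = 293.71 K, so ΔT = 14.11 K.
COP_Carnot = T_H/ΔT = 293.71/14.11 = 20.81.
Q̇_max = COP_Carnot × Ẇ = 20.81 × 4.660 kW = 96.99 kW.

97.0 kW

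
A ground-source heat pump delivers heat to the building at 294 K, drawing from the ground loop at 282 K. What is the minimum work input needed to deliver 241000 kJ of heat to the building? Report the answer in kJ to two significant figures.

9800 kJ

The reservoir spacing is ΔT = 294 − 282 = 12.00 K.
The reversible limit is COP_HP = T_H/ΔT = 24.50, so W_min = Q_H/COP = Q_H·ΔT/T_H.
W_min = 241000 × 12.00/294.00 = 9837 kJ.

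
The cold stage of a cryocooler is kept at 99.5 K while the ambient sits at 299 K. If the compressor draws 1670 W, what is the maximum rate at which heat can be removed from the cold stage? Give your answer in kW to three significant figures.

The reservoir spacing is ΔT = 299 − 99.5 = 199.5 K.
COP_Carnot = T_C/ΔT = 99.50/199.5 = 0.4987.
Q̇_max = COP_Carnot × Ẇ = 0.4987 × 1670 W = 832.9 W = 0.8329 kW.

0.833 kW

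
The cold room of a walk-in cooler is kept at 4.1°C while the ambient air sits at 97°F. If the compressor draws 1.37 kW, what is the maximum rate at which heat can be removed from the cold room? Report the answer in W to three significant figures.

In absolute terms T_C = 277.25 K and T_H = 309.26 K, so ΔT = 32.01 K.
COP_Carnot = T_C/ΔT = 277.25/32.01 = 8.661.
Q̇_max = COP_Carnot × Ẇ = 8.661 × 1.370 kW = 11.87 kW = 11870 W.

11900 W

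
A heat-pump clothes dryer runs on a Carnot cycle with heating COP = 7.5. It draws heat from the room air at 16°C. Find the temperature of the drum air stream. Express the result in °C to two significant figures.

COP_HP = T_H/(T_H − T_C) rearranges to T_H = COP·T_C/(COP − 1).
With T_C = 289.15 K, T_H = 7.5 × 289.15/6.500 = 333.63 K.
Converting, 333.63 K = 60.48°C.

60 °C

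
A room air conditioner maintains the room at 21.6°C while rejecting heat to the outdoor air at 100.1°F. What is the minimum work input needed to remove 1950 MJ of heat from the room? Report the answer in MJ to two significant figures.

110 MJ

In absolute terms T_C = 294.75 K and T_H = 310.98 K, so ΔT = 16.23 K.
The reversible limit is COP_R = T_C/ΔT = 18.16, so W_min = Q_C/COP = Q_C·ΔT/T_C.
W_min = 1950 × 16.23/294.75 = 107.4 MJ.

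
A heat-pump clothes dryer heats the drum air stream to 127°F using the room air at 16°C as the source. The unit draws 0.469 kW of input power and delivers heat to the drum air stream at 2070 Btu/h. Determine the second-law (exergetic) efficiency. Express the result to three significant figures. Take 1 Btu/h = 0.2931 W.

Converting, Q̇_H = 2070 Btu/h = 0.6067 kW, so COP_actual = Q̇_H/Ẇ = 0.6067/0.4690 = 1.294.
In absolute terms T_C = 289.15 K and T_H = 325.93 K, so ΔT = 36.78 K.
COP_Carnot = T_H/ΔT = 325.93/36.78 = 8.862.
η_II = COP_actual/COP_Carnot = 1.294/8.862 = 0.1460.

0.146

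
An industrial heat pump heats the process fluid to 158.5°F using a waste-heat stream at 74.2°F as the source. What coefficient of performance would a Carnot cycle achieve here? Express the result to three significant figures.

7.33

In absolute terms T_C = 296.59 K and T_H = 343.43 K, so ΔT = 46.83 K.
For a reversible cycle, COP_Carnot = T_H/ΔT = 343.43/46.83 = 7.333.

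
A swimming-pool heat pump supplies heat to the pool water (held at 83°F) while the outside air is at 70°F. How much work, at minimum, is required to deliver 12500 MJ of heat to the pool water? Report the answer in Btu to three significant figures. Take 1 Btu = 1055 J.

In absolute terms T_C = 294.26 K and T_H = 301.48 K, so ΔT = 7.222 K.
The reversible limit is COP_HP = T_H/ΔT = 41.74, so W_min = Q_H/COP = Q_H·ΔT/T_H.
W_min = 12500 × 7.222/301.48 = 299.4 MJ = 283800 Btu.

284000 Btu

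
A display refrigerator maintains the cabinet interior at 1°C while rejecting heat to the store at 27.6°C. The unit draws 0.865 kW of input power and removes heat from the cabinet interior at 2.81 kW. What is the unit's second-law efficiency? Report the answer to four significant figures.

COP_actual = Q̇_C/Ẇ = 2.810/0.8650 = 3.249.
In absolute terms T_C = 274.15 K and T_H = 300.75 K, so ΔT = 26.60 K.
COP_Carnot = T_C/ΔT = 274.15/26.60 = 10.31.
η_II = COP_actual/COP_Carnot = 3.249/10.31 = 0.3152.

0.3152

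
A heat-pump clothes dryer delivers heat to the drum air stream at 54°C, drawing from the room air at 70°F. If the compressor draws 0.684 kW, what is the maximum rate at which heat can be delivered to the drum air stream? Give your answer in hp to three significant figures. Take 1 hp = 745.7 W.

9.12 hp

In absolute terms T_C = 294.26 K and T_H = 327.15 K, so ΔT = 32.89 K.
COP_Carnot = T_H/ΔT = 327.15/32.89 = 9.947.
Q̇_max = COP_Carnot × Ẇ = 9.947 × 0.6840 kW = 6.804 kW = 9.124 hp.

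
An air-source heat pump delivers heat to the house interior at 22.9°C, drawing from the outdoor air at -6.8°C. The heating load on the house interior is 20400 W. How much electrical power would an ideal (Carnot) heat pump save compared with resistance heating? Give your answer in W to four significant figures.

In absolute terms T_C = 266.35 K and T_H = 296.05 K, so ΔT = 29.70 K.
COP_Carnot = T_H/ΔT = 296.05/29.70 = 9.968.
Resistance heating needs Ẇ_res = Q̇_H = 20400 W; the reversible heat pump needs only Ẇ_hp = Q̇_H/COP = 2047 W.
Saving = 20400 − 2047 = 18350 W.

18350 W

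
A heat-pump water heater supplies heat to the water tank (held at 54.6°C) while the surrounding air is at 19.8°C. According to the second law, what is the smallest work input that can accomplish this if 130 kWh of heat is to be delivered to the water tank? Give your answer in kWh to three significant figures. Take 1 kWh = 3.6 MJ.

In absolute terms T_C = 292.95 K and T_H = 327.75 K, so ΔT = 34.80 K.
The reversible limit is COP_HP = T_H/ΔT = 9.418, so W_min = Q_H/COP = Q_H·ΔT/T_H.
W_min = 130.0 × 34.80/327.75 = 13.80 kWh.

13.8 kWh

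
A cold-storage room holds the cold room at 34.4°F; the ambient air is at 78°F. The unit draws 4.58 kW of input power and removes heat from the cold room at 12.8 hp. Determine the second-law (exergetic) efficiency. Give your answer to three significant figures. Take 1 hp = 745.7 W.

Converting, Q̇_C = 12.80 hp = 9.545 kW, so COP_actual = Q̇_C/Ẇ = 9.545/4.580 = 2.084.
In absolute terms T_C = 274.48 K and T_H = 298.71 K, so ΔT = 24.22 K.
COP_Carnot = T_C/ΔT = 274.48/24.22 = 11.33.
η_II = COP_actual/COP_Carnot = 2.084/11.33 = 0.1839.

0.184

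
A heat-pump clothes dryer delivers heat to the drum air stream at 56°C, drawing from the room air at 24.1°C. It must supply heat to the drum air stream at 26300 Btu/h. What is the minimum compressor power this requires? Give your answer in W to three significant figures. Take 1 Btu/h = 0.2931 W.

In absolute terms T_C = 297.25 K and T_H = 329.15 K, so ΔT = 31.90 K.
COP_Carnot = T_H/ΔT = 329.15/31.90 = 10.32.
Ẇ_min = Q̇/COP_Carnot = 26300/10.32 = 2549 Btu/h = 747.1 W.

747 W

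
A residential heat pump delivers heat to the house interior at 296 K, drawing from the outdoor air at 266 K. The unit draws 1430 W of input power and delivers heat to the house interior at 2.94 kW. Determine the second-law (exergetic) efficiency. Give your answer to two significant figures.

0.21

Converting, Q̇_H = 2.940 kW = 2940 W, so COP_actual = Q̇_H/Ẇ = 2940/1430 = 2.056.
The reservoir spacing is ΔT = 296 − 266 = 30.00 K.
COP_Carnot = T_H/ΔT = 296.00/30.00 = 9.867.
η_II = COP_actual/COP_Carnot = 2.056/9.867 = 0.2084.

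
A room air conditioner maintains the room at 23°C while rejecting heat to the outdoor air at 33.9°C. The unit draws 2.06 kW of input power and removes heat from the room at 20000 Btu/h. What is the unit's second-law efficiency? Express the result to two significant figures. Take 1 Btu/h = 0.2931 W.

0.10

Converting, Q̇_C = 20000 Btu/h = 5.862 kW, so COP_actual = Q̇_C/Ẇ = 5.862/2.060 = 2.846.
In absolute terms T_C = 296.15 K and T_H = 307.05 K, so ΔT = 10.90 K.
COP_Carnot = T_C/ΔT = 296.15/10.90 = 27.17.
η_II = COP_actual/COP_Carnot = 2.846/27.17 = 0.1047.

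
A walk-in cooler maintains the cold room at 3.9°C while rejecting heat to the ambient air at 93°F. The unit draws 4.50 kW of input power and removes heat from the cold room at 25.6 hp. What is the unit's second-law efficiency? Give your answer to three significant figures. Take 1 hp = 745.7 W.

0.459

Converting, Q̇_C = 25.60 hp = 19.09 kW, so COP_actual = Q̇_C/Ẇ = 19.09/4.500 = 4.242.
In absolute terms T_C = 277.05 K and T_H = 307.04 K, so ΔT = 29.99 K.
COP_Carnot = T_C/ΔT = 277.05/29.99 = 9.238.
η_II = COP_actual/COP_Carnot = 4.242/9.238 = 0.4592.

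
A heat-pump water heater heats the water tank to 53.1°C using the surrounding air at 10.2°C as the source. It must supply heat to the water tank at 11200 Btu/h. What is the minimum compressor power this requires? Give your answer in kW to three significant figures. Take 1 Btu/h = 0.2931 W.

In absolute terms T_C = 283.35 K and T_H = 326.25 K, so ΔT = 42.90 K.
COP_Carnot = T_H/ΔT = 326.25/42.90 = 7.605.
Ẇ_min = Q̇/COP_Carnot = 11200/7.605 = 1473 Btu/h = 0.4317 kW.

0.432 kW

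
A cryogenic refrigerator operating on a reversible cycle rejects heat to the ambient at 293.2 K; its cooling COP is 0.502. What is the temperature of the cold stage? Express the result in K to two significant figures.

For a Carnot refrigerator COP_R = T_C/(T_H − T_C), so T_C = COP·T_H/(1 + COP).
With T_H = 293.20 K, T_C = 0.502 × 293.20/1.502 = 97.99 K.

98 K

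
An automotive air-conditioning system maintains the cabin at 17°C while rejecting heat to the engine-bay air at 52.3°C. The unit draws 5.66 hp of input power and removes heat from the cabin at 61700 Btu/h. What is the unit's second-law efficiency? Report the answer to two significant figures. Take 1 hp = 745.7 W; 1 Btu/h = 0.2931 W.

0.52

Converting, Q̇_C = 61700 Btu/h = 24.25 hp, so COP_actual = Q̇_C/Ẇ = 24.25/5.660 = 4.285.
In absolute terms T_C = 290.15 K and T_H = 325.45 K, so ΔT = 35.30 K.
COP_Carnot = T_C/ΔT = 290.15/35.30 = 8.220.
η_II = COP_actual/COP_Carnot = 4.285/8.220 = 0.5213.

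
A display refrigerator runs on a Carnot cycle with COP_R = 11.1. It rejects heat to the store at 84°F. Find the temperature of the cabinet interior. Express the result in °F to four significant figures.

For a Carnot refrigerator COP_R = T_C/(T_H − T_C), so T_C = COP·T_H/(1 + COP).
With T_H = 302.04 K, T_C = 11.1 × 302.04/12.10 = 277.08 K.
Converting, 277.08 K = 39.07°F.

39.07 °F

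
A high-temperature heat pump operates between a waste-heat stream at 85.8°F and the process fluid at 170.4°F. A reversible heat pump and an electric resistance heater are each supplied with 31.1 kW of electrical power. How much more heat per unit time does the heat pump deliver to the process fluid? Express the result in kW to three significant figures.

In absolute terms T_C = 303.04 K and T_H = 350.04 K, so ΔT = 47.00 K.
COP_Carnot = T_H/ΔT = 350.04/47.00 = 7.448.
The heat pump delivers Q̇_H = COP × Ẇ = 231.6 kW; the resistance heater delivers Ẇ = 31.10 kW.
Extra = (COP − 1)·Ẇ = 200.5 kW.

201 kW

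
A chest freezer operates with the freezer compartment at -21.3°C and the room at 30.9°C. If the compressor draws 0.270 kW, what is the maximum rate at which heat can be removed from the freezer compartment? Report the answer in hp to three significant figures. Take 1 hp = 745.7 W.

In absolute terms T_C = 251.85 K and T_H = 304.05 K, so ΔT = 52.20 K.
COP_Carnot = T_C/ΔT = 251.85/52.20 = 4.825.
Q̇_max = COP_Carnot × Ẇ = 4.825 × 0.2700 kW = 1.303 kW = 1.747 hp.

1.75 hp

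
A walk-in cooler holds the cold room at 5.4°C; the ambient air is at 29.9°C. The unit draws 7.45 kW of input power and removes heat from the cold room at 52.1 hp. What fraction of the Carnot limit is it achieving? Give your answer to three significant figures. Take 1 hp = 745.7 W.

0.459

Converting, Q̇_C = 52.10 hp = 38.85 kW, so COP_actual = Q̇_C/Ẇ = 38.85/7.450 = 5.215.
In absolute terms T_C = 278.55 K and T_H = 303.05 K, so ΔT = 24.50 K.
COP_Carnot = T_C/ΔT = 278.55/24.50 = 11.37.
η_II = COP_actual/COP_Carnot = 5.215/11.37 = 0.4587.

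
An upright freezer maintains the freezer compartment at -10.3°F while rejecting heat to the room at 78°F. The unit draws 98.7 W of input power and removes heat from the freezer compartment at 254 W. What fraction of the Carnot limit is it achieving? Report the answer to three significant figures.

0.506

COP_actual = Q̇_C/Ẇ = 254.0/98.70 = 2.573.
In absolute terms T_C = 249.65 K and T_H = 298.71 K, so ΔT = 49.06 K.
COP_Carnot = T_C/ΔT = 249.65/49.06 = 5.089.
η_II = COP_actual/COP_Carnot = 2.573/5.089 = 0.5057.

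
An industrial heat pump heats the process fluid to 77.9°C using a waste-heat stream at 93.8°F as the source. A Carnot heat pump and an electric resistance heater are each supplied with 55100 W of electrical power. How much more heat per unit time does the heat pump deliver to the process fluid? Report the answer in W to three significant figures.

389000 W

In absolute terms T_C = 307.48 K and T_H = 351.05 K, so ΔT = 43.57 K.
COP_Carnot = T_H/ΔT = 351.05/43.57 = 8.058.
The heat pump delivers Q̇_H = COP × Ẇ = 444000 W; the resistance heater delivers Ẇ = 55100 W.
Extra = (COP − 1)·Ẇ = 388900 W.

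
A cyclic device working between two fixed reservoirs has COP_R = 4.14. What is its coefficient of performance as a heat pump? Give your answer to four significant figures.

5.140

The first law on one cycle gives Q_H = Q_C + W, so Q_H/W = Q_C/W + 1.
COP_HP = COP_R + 1 = 4.14 + 1 = 5.14.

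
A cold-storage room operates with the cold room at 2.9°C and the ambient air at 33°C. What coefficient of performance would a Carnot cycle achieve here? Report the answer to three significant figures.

In absolute terms T_C = 276.05 K and T_H = 306.15 K, so ΔT = 30.10 K.
For a reversible cycle, COP_Carnot = T_C/ΔT = 276.05/30.10 = 9.171.

9.17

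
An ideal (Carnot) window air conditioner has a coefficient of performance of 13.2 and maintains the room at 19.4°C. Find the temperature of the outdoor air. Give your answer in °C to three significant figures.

COP_R = T_C/(T_H − T_C) gives T_H − T_C = T_C/COP.
With T_C = 292.55 K, T_H = 292.55 × (1 + 1/13.2) = 314.71 K.
Converting, 314.71 K = 41.56°C.

41.6 °C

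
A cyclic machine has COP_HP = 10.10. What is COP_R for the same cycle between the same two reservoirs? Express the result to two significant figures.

9.1

Since Q_H = Q_C + W for any cycle, COP_R = Q_C/W = Q_H/W − 1.
COP_R = 10.10 − 1 = 9.10.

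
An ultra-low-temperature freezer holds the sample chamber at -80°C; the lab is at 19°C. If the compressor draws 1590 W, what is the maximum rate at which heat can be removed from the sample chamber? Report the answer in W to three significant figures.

3100 W

In absolute terms T_C = 193.15 K and T_H = 292.15 K, so ΔT = 99.00 K.
COP_Carnot = T_C/ΔT = 193.15/99.00 = 1.951.
Q̇_max = COP_Carnot × Ẇ = 1.951 × 1590 W = 3102 W.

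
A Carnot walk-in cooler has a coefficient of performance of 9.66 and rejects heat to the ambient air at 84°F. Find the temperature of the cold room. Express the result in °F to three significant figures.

For a Carnot refrigerator COP_R = T_C/(T_H − T_C), so T_C = COP·T_H/(1 + COP).
With T_H = 302.04 K, T_C = 9.66 × 302.04/10.66 = 273.71 K.
Converting, 273.71 K = 33.00°F.

33.0 °F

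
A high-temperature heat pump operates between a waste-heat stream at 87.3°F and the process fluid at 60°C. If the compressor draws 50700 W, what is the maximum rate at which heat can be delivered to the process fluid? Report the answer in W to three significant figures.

577000 W

In absolute terms T_C = 303.87 K and T_H = 333.15 K, so ΔT = 29.28 K.
COP_Carnot = T_H/ΔT = 333.15/29.28 = 11.38.
Q̇_max = COP_Carnot × Ẇ = 11.38 × 50700 W = 576900 W.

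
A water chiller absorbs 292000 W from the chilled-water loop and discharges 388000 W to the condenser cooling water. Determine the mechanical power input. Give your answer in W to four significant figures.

For a cyclic device the first law requires Q̇_H = Q̇_C + Ẇ.
Ẇ = Q̇_H − Q̇_C = 96000 W.

96000 W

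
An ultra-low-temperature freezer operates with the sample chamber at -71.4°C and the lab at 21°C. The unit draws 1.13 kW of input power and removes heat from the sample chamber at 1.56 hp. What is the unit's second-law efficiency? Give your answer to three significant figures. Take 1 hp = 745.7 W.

Converting, Q̇_C = 1.560 hp = 1.163 kW, so COP_actual = Q̇_C/Ẇ = 1.163/1.130 = 1.029.
In absolute terms T_C = 201.75 K and T_H = 294.15 K, so ΔT = 92.40 K.
COP_Carnot = T_C/ΔT = 201.75/92.40 = 2.183.
η_II = COP_actual/COP_Carnot = 1.029/2.183 = 0.4715.

0.471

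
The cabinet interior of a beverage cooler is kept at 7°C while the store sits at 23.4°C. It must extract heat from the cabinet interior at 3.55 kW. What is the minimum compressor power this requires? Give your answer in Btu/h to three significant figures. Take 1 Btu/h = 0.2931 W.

709 Btu/h

In absolute terms T_C = 280.15 K and T_H = 296.55 K, so ΔT = 16.40 K.
COP_Carnot = T_C/ΔT = 280.15/16.40 = 17.08.
Ẇ_min = Q̇/COP_Carnot = 3.550/17.08 = 0.2078 kW = 709.0 Btu/h.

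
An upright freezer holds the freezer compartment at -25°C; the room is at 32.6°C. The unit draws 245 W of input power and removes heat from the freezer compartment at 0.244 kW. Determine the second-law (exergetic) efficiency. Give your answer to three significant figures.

Converting, Q̇_C = 0.2440 kW = 244.0 W, so COP_actual = Q̇_C/Ẇ = 244.0/245.0 = 0.9959.
In absolute terms T_C = 248.15 K and T_H = 305.75 K, so ΔT = 57.60 K.
COP_Carnot = T_C/ΔT = 248.15/57.60 = 4.308.
η_II = COP_actual/COP_Carnot = 0.9959/4.308 = 0.2312.

0.231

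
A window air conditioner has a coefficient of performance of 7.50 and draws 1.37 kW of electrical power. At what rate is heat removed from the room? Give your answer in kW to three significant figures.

Q̇_C = COP × Ẇ = 7.50 × 1.370 = 10.28 kW.

10.3 kW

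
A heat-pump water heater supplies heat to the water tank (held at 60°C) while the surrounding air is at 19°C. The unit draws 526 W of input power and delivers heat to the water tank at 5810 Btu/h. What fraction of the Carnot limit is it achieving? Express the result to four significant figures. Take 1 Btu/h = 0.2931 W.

Converting, Q̇_H = 5810 Btu/h = 1703 W, so COP_actual = Q̇_H/Ẇ = 1703/526.0 = 3.237.
In absolute terms T_C = 292.15 K and T_H = 333.15 K, so ΔT = 41.00 K.
COP_Carnot = T_H/ΔT = 333.15/41.00 = 8.126.
η_II = COP_actual/COP_Carnot = 3.237/8.126 = 0.3984.

0.3984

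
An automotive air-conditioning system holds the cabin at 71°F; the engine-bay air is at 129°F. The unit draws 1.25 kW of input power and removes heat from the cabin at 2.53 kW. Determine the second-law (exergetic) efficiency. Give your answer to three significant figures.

0.221

COP_actual = Q̇_C/Ẇ = 2.530/1.250 = 2.024.
In absolute terms T_C = 294.82 K and T_H = 327.04 K, so ΔT = 32.22 K.
COP_Carnot = T_C/ΔT = 294.82/32.22 = 9.149.
η_II = COP_actual/COP_Carnot = 2.024/9.149 = 0.2212.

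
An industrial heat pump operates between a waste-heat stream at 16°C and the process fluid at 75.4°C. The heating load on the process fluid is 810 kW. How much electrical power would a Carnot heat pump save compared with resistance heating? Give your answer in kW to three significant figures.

672 kW

In absolute terms T_C = 289.15 K and T_H = 348.55 K, so ΔT = 59.40 K.
COP_Carnot = T_H/ΔT = 348.55/59.40 = 5.868.
Resistance heating needs Ẇ_res = Q̇_H = 810.0 kW; the reversible heat pump needs only Ẇ_hp = Q̇_H/COP = 138.0 kW.
Saving = 810.0 − 138.0 = 672.0 kW.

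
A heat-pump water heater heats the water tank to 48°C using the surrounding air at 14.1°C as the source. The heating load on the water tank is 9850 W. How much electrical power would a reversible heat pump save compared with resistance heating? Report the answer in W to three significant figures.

In absolute terms T_C = 287.25 K and T_H = 321.15 K, so ΔT = 33.90 K.
COP_Carnot = T_H/ΔT = 321.15/33.90 = 9.473.
Resistance heating needs Ẇ_res = Q̇_H = 9850 W; the reversible heat pump needs only Ẇ_hp = Q̇_H/COP = 1040 W.
Saving = 9850 − 1040 = 8810 W.

8810 W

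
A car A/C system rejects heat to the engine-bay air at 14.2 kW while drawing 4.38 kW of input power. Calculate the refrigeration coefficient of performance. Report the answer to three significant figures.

2.24

The first law gives Q̇_H = Q̇_C + Ẇ, so the three rates are Q̇_C = 9.820, Q̇_H = 14.20, Ẇ = 4.380 kW.
COP_R = Q̇_C/Ẇ = 9.820/4.380 = 2.242.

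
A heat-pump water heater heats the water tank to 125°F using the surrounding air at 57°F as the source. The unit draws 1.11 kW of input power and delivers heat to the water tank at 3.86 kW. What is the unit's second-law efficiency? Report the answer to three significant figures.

COP_actual = Q̇_H/Ẇ = 3.860/1.110 = 3.477.
In absolute terms T_C = 287.04 K and T_H = 324.82 K, so ΔT = 37.78 K.
COP_Carnot = T_H/ΔT = 324.82/37.78 = 8.598.
η_II = COP_actual/COP_Carnot = 3.477/8.598 = 0.4044.

0.404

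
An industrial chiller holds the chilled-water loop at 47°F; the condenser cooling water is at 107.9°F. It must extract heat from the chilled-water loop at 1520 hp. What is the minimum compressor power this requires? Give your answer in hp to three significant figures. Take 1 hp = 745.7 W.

In absolute terms T_C = 281.48 K and T_H = 315.32 K, so ΔT = 33.83 K.
COP_Carnot = T_C/ΔT = 281.48/33.83 = 8.320.
Ẇ_min = Q̇/COP_Carnot = 1520/8.320 = 182.7 hp.

183 hp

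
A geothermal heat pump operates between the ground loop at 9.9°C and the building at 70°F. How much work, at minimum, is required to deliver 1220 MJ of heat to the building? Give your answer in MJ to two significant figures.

In absolute terms T_C = 283.05 K and T_H = 294.26 K, so ΔT = 11.21 K.
The reversible limit is COP_HP = T_H/ΔT = 26.25, so W_min = Q_H/COP = Q_H·ΔT/T_H.
W_min = 1220 × 11.21/294.26 = 46.48 MJ.

46 MJ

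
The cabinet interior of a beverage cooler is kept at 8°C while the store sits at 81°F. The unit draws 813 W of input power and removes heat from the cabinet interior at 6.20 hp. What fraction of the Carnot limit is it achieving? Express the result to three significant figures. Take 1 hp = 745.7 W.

Converting, Q̇_C = 6.200 hp = 4623 W, so COP_actual = Q̇_C/Ẇ = 4623/813.0 = 5.687.
In absolute terms T_C = 281.15 K and T_H = 300.37 K, so ΔT = 19.22 K.
COP_Carnot = T_C/ΔT = 281.15/19.22 = 14.63.
η_II = COP_actual/COP_Carnot = 5.687/14.63 = 0.3888.

0.389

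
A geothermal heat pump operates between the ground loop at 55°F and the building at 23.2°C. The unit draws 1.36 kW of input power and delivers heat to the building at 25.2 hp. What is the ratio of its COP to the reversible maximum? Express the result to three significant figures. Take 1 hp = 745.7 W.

Converting, Q̇_H = 25.20 hp = 18.79 kW, so COP_actual = Q̇_H/Ẇ = 18.79/1.360 = 13.82.
In absolute terms T_C = 285.93 K and T_H = 296.35 K, so ΔT = 10.42 K.
COP_Carnot = T_H/ΔT = 296.35/10.42 = 28.43.
η_II = COP_actual/COP_Carnot = 13.82/28.43 = 0.4859.

0.486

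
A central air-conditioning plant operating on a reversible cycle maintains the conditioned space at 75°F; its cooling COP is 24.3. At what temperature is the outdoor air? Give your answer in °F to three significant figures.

COP_R = T_C/(T_H − T_C) gives T_H − T_C = T_C/COP.
With T_C = 297.04 K, T_H = 297.04 × (1 + 1/24.3) = 309.26 K.
Converting, 309.26 K = 97.00°F.

97.0 °F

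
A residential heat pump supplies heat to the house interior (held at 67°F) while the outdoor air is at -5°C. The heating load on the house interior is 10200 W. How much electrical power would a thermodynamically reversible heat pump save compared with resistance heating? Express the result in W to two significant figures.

9300 W

In absolute terms T_C = 268.15 K and T_H = 292.59 K, so ΔT = 24.44 K.
COP_Carnot = T_H/ΔT = 292.59/24.44 = 11.97.
Resistance heating needs Ẇ_res = Q̇_H = 10200 W; the reversible heat pump needs only Ẇ_hp = Q̇_H/COP = 852.1 W.
Saving = 10200 − 852.1 = 9348 W.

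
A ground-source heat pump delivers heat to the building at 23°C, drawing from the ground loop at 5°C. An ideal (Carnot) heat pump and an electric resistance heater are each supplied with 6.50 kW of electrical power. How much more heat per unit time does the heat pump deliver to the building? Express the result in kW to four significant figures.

In absolute terms T_C = 278.15 K and T_H = 296.15 K, so ΔT = 18.00 K.
COP_Carnot = T_H/ΔT = 296.15/18.00 = 16.45.
The heat pump delivers Q̇_H = COP × Ẇ = 106.9 kW; the resistance heater delivers Ẇ = 6.500 kW.
Extra = (COP − 1)·Ẇ = 100.4 kW.

100.4 kW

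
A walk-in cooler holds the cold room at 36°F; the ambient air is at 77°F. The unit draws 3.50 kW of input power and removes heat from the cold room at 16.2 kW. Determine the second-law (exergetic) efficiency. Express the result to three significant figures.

0.383

COP_actual = Q̇_C/Ẇ = 16.20/3.500 = 4.629.
In absolute terms T_C = 275.37 K and T_H = 298.15 K, so ΔT = 22.78 K.
COP_Carnot = T_C/ΔT = 275.37/22.78 = 12.09.
η_II = COP_actual/COP_Carnot = 4.629/12.09 = 0.3829.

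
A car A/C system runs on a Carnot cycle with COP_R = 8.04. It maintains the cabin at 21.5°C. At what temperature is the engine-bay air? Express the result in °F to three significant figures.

137 °F

COP_R = T_C/(T_H − T_C) gives T_H − T_C = T_C/COP.
With T_C = 294.65 K, T_H = 294.65 × (1 + 1/8.04) = 331.30 K.
Converting, 331.30 K = 136.67°F.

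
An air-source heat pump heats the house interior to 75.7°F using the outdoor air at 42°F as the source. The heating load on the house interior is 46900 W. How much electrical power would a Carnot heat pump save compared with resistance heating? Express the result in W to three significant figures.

In absolute terms T_C = 278.71 K and T_H = 297.43 K, so ΔT = 18.72 K.
COP_Carnot = T_H/ΔT = 297.43/18.72 = 15.89.
Resistance heating needs Ẇ_res = Q̇_H = 46900 W; the reversible heat pump needs only Ẇ_hp = Q̇_H/COP = 2952 W.
Saving = 46900 − 2952 = 43950 W.

43900 W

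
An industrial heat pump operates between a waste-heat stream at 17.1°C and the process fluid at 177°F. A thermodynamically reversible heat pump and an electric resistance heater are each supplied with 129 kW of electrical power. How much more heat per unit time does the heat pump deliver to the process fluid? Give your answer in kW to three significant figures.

In absolute terms T_C = 290.25 K and T_H = 353.71 K, so ΔT = 63.46 K.
COP_Carnot = T_H/ΔT = 353.71/63.46 = 5.574.
The heat pump delivers Q̇_H = COP × Ẇ = 719.1 kW; the resistance heater delivers Ẇ = 129.0 kW.
Extra = (COP − 1)·Ẇ = 590.1 kW.

590 kW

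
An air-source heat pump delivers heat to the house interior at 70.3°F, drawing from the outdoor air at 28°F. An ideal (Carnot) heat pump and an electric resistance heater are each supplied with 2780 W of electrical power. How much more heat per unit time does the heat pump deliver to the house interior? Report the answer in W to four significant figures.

In absolute terms T_C = 270.93 K and T_H = 294.43 K, so ΔT = 23.50 K.
COP_Carnot = T_H/ΔT = 294.43/23.50 = 12.53.
The heat pump delivers Q̇_H = COP × Ẇ = 34830 W; the resistance heater delivers Ẇ = 2780 W.
Extra = (COP − 1)·Ẇ = 32050 W.

32050 W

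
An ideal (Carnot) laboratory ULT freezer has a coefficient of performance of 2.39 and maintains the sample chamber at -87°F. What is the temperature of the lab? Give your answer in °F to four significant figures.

68.93 °F

COP_R = T_C/(T_H − T_C) gives T_H − T_C = T_C/COP.
With T_C = 207.04 K, T_H = 207.04 × (1 + 1/2.39) = 293.67 K.
Converting, 293.67 K = 68.93°F.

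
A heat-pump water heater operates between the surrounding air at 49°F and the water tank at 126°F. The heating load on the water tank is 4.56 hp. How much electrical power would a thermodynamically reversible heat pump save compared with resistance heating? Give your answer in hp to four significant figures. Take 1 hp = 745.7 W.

3.960 hp

In absolute terms T_C = 282.59 K and T_H = 325.37 K, so ΔT = 42.78 K.
COP_Carnot = T_H/ΔT = 325.37/42.78 = 7.606.
Resistance heating needs Ẇ_res = Q̇_H = 4.560 hp; the reversible heat pump needs only Ẇ_hp = Q̇_H/COP = 0.5995 hp.
Saving = 4.560 − 0.5995 = 3.960 hp.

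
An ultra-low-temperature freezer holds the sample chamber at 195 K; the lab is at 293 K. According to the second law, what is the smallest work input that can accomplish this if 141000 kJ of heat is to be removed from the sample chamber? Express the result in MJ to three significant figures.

The reservoir spacing is ΔT = 293 − 195 = 98.00 K.
The reversible limit is COP_R = T_C/ΔT = 1.990, so W_min = Q_C/COP = Q_C·ΔT/T_C.
W_min = 141000 × 98.00/195.00 = 70860 kJ = 70.86 MJ.

70.9 MJ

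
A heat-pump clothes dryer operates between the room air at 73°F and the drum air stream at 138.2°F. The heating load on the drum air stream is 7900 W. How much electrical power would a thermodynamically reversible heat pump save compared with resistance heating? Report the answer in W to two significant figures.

7000 W

In absolute terms T_C = 295.93 K and T_H = 332.15 K, so ΔT = 36.22 K.
COP_Carnot = T_H/ΔT = 332.15/36.22 = 9.170.
Resistance heating needs Ẇ_res = Q̇_H = 7900 W; the reversible heat pump needs only Ẇ_hp = Q̇_H/COP = 861.5 W.
Saving = 7900 − 861.5 = 7038 W.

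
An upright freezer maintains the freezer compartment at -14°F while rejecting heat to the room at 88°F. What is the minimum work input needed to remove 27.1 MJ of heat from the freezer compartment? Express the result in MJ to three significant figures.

6.20 MJ

In absolute terms T_C = 247.59 K and T_H = 304.26 K, so ΔT = 56.67 K.
The reversible limit is COP_R = T_C/ΔT = 4.369, so W_min = Q_C/COP = Q_C·ΔT/T_C.
W_min = 27.10 × 56.67/247.59 = 6.202 MJ.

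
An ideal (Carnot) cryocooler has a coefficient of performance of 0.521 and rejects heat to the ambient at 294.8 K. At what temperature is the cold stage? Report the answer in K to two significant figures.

100 K

For a Carnot refrigerator COP_R = T_C/(T_H − T_C), so T_C = COP·T_H/(1 + COP).
With T_H = 294.80 K, T_C = 0.521 × 294.80/1.521 = 100.98 K.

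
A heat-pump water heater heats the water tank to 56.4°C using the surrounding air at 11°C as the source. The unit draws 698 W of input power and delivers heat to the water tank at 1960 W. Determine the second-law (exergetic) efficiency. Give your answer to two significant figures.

0.39

COP_actual = Q̇_H/Ẇ = 1960/698.0 = 2.808.
In absolute terms T_C = 284.15 K and T_H = 329.55 K, so ΔT = 45.40 K.
COP_Carnot = T_H/ΔT = 329.55/45.40 = 7.259.
η_II = COP_actual/COP_Carnot = 2.808/7.259 = 0.3868.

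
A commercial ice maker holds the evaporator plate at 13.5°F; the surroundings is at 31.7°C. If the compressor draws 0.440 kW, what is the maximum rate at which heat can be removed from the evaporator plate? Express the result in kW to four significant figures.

In absolute terms T_C = 262.87 K and T_H = 304.85 K, so ΔT = 41.98 K.
COP_Carnot = T_C/ΔT = 262.87/41.98 = 6.262.
Q̇_max = COP_Carnot × Ẇ = 6.262 × 0.4400 kW = 2.755 kW.

2.755 kW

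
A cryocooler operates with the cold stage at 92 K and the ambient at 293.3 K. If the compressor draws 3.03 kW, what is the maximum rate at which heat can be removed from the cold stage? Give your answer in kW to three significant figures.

The reservoir spacing is ΔT = 293.3 − 92 = 201.3 K.
COP_Carnot = T_C/ΔT = 92.00/201.3 = 0.4570.
Q̇_max = COP_Carnot × Ẇ = 0.4570 × 3.030 kW = 1.385 kW.

1.38 kW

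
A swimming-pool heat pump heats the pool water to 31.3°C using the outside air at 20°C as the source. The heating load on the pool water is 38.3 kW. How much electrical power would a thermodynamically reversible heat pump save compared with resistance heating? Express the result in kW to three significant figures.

36.9 kW

In absolute terms T_C = 293.15 K and T_H = 304.45 K, so ΔT = 11.30 K.
COP_Carnot = T_H/ΔT = 304.45/11.30 = 26.94.
Resistance heating needs Ẇ_res = Q̇_H = 38.30 kW; the reversible heat pump needs only Ẇ_hp = Q̇_H/COP = 1.422 kW.
Saving = 38.30 − 1.422 = 36.88 kW.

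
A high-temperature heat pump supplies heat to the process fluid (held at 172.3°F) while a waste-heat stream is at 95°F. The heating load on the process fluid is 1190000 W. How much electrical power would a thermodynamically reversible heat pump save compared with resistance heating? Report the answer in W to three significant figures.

1040000 W

In absolute terms T_C = 308.15 K and T_H = 351.09 K, so ΔT = 42.94 K.
COP_Carnot = T_H/ΔT = 351.09/42.94 = 8.176.
Resistance heating needs Ẇ_res = Q̇_H = 1190000 W; the reversible heat pump needs only Ẇ_hp = Q̇_H/COP = 145600 W.
Saving = 1190000 − 145600 = 1044000 W.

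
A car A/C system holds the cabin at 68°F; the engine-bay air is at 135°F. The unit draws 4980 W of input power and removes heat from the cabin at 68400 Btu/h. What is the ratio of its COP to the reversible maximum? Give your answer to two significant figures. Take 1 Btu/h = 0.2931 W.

0.51

Converting, Q̇_C = 68400 Btu/h = 20050 W, so COP_actual = Q̇_C/Ẇ = 20050/4980 = 4.026.
In absolute terms T_C = 293.15 K and T_H = 330.37 K, so ΔT = 37.22 K.
COP_Carnot = T_C/ΔT = 293.15/37.22 = 7.876.
η_II = COP_actual/COP_Carnot = 4.026/7.876 = 0.5112.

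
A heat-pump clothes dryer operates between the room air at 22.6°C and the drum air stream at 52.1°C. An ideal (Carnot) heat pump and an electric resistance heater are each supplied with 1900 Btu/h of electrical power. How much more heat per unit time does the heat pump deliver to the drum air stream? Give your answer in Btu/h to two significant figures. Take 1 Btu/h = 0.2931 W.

In absolute terms T_C = 295.75 K and T_H = 325.25 K, so ΔT = 29.50 K.
COP_Carnot = T_H/ΔT = 325.25/29.50 = 11.03.
The heat pump delivers Q̇_H = COP × Ẇ = 20950 Btu/h; the resistance heater delivers Ẇ = 1900 Btu/h.
Extra = (COP − 1)·Ẇ = 19050 Btu/h.

19000 Btu/h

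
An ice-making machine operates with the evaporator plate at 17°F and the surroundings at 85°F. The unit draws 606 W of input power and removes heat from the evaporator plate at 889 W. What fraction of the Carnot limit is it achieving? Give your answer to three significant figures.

COP_actual = Q̇_C/Ẇ = 889.0/606.0 = 1.467.
In absolute terms T_C = 264.82 K and T_H = 302.59 K, so ΔT = 37.78 K.
COP_Carnot = T_C/ΔT = 264.82/37.78 = 7.010.
η_II = COP_actual/COP_Carnot = 1.467/7.010 = 0.2093.

0.209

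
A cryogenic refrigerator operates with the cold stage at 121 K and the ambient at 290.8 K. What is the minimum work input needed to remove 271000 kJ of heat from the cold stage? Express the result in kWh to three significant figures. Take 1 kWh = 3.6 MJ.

106 kWh

The reservoir spacing is ΔT = 290.8 − 121 = 169.8 K.
The reversible limit is COP_R = T_C/ΔT = 0.7126, so W_min = Q_C/COP = Q_C·ΔT/T_C.
W_min = 271000 × 169.8/121.00 = 380300 kJ = 105.6 kWh.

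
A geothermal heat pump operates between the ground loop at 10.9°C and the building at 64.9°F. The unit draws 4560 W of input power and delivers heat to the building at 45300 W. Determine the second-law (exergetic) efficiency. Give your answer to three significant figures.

COP_actual = Q̇_H/Ẇ = 45300/4560 = 9.934.
In absolute terms T_C = 284.05 K and T_H = 291.43 K, so ΔT = 7.378 K.
COP_Carnot = T_H/ΔT = 291.43/7.378 = 39.50.
η_II = COP_actual/COP_Carnot = 9.934/39.50 = 0.2515.

0.251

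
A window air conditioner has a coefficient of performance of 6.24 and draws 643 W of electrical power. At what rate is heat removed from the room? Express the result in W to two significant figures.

Q̇_C = COP × Ẇ = 6.24 × 643.0 = 4012 W.

4000 W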